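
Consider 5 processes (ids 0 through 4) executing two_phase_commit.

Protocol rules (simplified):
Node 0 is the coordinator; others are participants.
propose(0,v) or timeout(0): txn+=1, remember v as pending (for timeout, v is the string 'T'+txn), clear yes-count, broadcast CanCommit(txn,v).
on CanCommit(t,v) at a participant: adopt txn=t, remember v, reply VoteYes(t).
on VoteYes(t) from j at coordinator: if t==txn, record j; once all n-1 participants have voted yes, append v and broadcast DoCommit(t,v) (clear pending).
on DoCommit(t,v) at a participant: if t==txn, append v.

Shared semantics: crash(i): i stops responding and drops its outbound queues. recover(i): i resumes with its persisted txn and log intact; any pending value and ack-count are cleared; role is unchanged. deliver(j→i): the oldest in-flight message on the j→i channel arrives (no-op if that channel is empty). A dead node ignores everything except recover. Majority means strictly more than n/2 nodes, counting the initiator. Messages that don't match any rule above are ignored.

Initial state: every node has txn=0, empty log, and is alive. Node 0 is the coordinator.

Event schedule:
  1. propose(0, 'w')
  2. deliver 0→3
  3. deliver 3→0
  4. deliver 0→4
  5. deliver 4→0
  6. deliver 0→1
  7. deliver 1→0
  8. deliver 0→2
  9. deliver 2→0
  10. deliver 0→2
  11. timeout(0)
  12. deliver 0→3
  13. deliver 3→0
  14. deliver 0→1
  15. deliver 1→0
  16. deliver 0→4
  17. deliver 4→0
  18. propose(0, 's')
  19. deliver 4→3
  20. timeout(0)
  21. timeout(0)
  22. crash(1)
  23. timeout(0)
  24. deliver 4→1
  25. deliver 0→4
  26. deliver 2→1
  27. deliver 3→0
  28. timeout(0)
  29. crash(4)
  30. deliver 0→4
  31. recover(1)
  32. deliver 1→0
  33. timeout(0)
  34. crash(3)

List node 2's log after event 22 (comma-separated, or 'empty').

after 1 — propose(0,'w'): n0:coor/t1/[-]
after 2 — deliver 0→3: n3:part/t1/[-]
after 3 — deliver 3→0: ·
after 4 — deliver 0→4: n4:part/t1/[-]
after 5 — deliver 4→0: ·
after 6 — deliver 0→1: n1:part/t1/[-]
after 7 — deliver 1→0: ·
after 8 — deliver 0→2: n2:part/t1/[-]
after 9 — deliver 2→0: n0:coor/t1/[w]
after 10 — deliver 0→2: n2:part/t1/[w]
after 11 — timeout(0): n0:coor/t2/[w]
after 12 — deliver 0→3: n3:part/t1/[w]
after 13 — deliver 3→0: ·
after 14 — deliver 0→1: n1:part/t1/[w]
after 15 — deliver 1→0: ·
after 16 — deliver 0→4: n4:part/t1/[w]
after 17 — deliver 4→0: ·
after 18 — propose(0,'s'): n0:coor/t3/[w]
after 19 — deliver 4→3: ·
after 20 — timeout(0): n0:coor/t4/[w]
after 21 — timeout(0): n0:coor/t5/[w]
after 22 — crash(1): n1:✗part/t1/[w]

w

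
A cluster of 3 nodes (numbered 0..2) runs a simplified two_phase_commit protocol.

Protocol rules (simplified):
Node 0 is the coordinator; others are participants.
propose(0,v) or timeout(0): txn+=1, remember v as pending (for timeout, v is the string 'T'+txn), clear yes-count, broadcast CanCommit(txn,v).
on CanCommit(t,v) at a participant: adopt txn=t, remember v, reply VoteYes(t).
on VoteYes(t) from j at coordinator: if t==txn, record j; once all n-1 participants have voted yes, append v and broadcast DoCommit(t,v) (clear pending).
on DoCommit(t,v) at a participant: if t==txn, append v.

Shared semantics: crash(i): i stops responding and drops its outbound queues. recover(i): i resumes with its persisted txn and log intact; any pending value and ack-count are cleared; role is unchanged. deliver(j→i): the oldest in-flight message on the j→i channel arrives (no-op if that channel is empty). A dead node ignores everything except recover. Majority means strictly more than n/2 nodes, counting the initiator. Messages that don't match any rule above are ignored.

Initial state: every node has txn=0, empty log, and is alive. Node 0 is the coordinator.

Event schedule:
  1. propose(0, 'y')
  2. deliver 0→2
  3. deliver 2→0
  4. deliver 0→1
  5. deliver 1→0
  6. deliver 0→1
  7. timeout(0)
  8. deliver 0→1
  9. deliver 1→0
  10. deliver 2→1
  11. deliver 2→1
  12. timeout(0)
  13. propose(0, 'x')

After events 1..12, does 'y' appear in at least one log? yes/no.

1. propose(0,'y'):  <0:coor t1 ->
2. deliver 0→2:  <2:part t1 ->
3. deliver 2→0:  nop
4. deliver 0→1:  <1:part t1 ->
5. deliver 1→0:  <0:coor t1 y>
6. deliver 0→1:  <1:part t1 y>
7. timeout(0):  <0:coor t2 y>
8. deliver 0→1:  <1:part t2 y>
9. deliver 1→0:  nop
10. deliver 2→1:  nop
11. deliver 2→1:  nop
12. timeout(0):  <0:coor t3 y>

yes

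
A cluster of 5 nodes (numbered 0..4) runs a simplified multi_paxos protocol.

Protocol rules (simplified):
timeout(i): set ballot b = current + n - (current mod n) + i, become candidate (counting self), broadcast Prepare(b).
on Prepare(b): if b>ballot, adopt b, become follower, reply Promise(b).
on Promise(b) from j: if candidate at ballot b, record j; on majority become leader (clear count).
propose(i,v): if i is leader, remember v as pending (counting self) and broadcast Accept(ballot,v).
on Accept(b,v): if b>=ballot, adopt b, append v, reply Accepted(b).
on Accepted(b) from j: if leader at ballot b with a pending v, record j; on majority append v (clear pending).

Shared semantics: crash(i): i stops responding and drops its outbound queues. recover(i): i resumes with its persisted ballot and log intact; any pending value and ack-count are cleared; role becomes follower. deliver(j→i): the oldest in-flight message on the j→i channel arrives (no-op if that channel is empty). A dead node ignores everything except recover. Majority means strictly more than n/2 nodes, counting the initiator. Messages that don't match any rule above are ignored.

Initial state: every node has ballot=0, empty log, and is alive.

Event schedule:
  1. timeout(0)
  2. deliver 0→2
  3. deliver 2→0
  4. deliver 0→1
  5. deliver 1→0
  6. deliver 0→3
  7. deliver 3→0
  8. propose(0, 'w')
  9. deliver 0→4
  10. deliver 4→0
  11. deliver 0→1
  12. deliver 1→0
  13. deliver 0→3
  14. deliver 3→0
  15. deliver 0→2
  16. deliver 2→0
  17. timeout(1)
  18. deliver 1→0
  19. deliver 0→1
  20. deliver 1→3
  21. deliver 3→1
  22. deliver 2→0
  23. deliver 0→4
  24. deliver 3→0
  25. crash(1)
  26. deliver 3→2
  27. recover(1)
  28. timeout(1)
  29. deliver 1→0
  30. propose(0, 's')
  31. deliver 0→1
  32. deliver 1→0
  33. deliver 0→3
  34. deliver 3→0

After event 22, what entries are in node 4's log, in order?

[1] timeout(0) → N0(cand b5 [-])
[2] deliver 0→2 → N2(foll b5 [-])
[3] deliver 2→0 → ∅
[4] deliver 0→1 → N1(foll b5 [-])
[5] deliver 1→0 → N0(lead b5 [-])
[6] deliver 0→3 → N3(foll b5 [-])
[7] deliver 3→0 → ∅
[8] propose(0,'w') → ∅
[9] deliver 0→4 → N4(foll b5 [-])
[10] deliver 4→0 → ∅
[11] deliver 0→1 → N1(foll b5 [w])
[12] deliver 1→0 → ∅
[13] deliver 0→3 → N3(foll b5 [w])
[14] deliver 3→0 → N0(lead b5 [w])
[15] deliver 0→2 → N2(foll b5 [w])
[16] deliver 2→0 → ∅
[17] timeout(1) → N1(cand b11 [w])
[18] deliver 1→0 → N0(foll b11 [w])
[19] deliver 0→1 → ∅
[20] deliver 1→3 → N3(foll b11 [w])
[21] deliver 3→1 → N1(lead b11 [w])
[22] deliver 2→0 → ∅

empty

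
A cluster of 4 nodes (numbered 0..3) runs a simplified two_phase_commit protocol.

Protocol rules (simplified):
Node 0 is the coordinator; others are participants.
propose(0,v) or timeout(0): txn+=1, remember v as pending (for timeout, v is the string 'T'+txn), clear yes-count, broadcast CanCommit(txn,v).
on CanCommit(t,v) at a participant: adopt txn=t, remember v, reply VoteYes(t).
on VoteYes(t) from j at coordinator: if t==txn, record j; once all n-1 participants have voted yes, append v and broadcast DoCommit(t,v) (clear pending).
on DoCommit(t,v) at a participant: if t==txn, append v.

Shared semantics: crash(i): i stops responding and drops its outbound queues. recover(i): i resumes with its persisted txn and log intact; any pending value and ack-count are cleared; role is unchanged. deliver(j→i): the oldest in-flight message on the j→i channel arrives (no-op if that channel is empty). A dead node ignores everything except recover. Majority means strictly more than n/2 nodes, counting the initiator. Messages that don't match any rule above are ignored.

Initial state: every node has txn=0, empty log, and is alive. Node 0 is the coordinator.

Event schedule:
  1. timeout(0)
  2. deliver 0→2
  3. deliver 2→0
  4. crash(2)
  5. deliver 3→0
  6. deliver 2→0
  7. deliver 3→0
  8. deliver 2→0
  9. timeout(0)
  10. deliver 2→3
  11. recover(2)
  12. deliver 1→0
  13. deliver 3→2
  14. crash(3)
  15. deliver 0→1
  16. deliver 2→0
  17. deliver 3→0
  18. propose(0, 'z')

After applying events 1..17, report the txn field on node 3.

0

step 1 timeout(0): 0={coor,t=1,log=-}
step 2 deliver 0→2: 2={part,t=1,log=-}
step 3 deliver 2→0: —
step 4 crash(2): 2={✗part,t=1,log=-}
step 5 deliver 3→0: —
step 6 deliver 2→0: —
step 7 deliver 3→0: —
step 8 deliver 2→0: —
step 9 timeout(0): 0={coor,t=2,log=-}
step 10 deliver 2→3: —
step 11 recover(2): 2={part,t=1,log=-}
step 12 deliver 1→0: —
step 13 deliver 3→2: —
step 14 crash(3): 3={✗part,t=0,log=-}
step 15 deliver 0→1: 1={part,t=1,log=-}
step 16 deliver 2→0: —
step 17 deliver 3→0: —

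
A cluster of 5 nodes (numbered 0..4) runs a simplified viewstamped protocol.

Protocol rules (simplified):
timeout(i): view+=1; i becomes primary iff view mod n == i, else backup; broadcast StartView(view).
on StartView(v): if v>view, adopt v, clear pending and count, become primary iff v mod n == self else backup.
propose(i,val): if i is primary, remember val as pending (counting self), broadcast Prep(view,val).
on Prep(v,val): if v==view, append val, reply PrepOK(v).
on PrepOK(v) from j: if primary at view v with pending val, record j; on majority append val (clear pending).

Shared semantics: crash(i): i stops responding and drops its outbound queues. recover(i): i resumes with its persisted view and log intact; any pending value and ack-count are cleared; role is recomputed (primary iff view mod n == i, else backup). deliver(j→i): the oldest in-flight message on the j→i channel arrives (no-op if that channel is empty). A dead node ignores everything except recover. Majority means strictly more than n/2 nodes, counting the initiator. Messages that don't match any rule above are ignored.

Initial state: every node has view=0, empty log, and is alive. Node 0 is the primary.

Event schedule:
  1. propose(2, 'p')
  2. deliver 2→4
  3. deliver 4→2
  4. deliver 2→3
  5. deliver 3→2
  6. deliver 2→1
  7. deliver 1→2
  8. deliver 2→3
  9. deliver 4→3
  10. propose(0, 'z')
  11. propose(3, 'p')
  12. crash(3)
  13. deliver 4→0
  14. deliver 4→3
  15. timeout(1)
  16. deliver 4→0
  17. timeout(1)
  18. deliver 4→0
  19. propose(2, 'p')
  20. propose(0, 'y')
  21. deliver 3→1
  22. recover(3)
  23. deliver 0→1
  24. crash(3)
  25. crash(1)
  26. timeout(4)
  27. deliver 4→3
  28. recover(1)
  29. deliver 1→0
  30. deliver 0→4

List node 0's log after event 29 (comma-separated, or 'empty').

1. propose(2,'p'):  nop
2. deliver 2→4:  nop
3. deliver 4→2:  nop
4. deliver 2→3:  nop
5. deliver 3→2:  nop
6. deliver 2→1:  nop
7. deliver 1→2:  nop
8. deliver 2→3:  nop
9. deliver 4→3:  nop
10. propose(0,'z'):  nop
11. propose(3,'p'):  nop
12. crash(3):  <3:✗back v0 ->
13. deliver 4→0:  nop
14. deliver 4→3:  nop
15. timeout(1):  <1:prim v1 ->
16. deliver 4→0:  nop
17. timeout(1):  <1:back v2 ->
18. deliver 4→0:  nop
19. propose(2,'p'):  nop
20. propose(0,'y'):  nop
21. deliver 3→1:  nop
22. recover(3):  <3:back v0 ->
23. deliver 0→1:  nop
24. crash(3):  <3:✗back v0 ->
25. crash(1):  <1:✗back v2 ->
26. timeout(4):  <4:back v1 ->
27. deliver 4→3:  nop
28. recover(1):  <1:back v2 ->
29. deliver 1→0:  nop

empty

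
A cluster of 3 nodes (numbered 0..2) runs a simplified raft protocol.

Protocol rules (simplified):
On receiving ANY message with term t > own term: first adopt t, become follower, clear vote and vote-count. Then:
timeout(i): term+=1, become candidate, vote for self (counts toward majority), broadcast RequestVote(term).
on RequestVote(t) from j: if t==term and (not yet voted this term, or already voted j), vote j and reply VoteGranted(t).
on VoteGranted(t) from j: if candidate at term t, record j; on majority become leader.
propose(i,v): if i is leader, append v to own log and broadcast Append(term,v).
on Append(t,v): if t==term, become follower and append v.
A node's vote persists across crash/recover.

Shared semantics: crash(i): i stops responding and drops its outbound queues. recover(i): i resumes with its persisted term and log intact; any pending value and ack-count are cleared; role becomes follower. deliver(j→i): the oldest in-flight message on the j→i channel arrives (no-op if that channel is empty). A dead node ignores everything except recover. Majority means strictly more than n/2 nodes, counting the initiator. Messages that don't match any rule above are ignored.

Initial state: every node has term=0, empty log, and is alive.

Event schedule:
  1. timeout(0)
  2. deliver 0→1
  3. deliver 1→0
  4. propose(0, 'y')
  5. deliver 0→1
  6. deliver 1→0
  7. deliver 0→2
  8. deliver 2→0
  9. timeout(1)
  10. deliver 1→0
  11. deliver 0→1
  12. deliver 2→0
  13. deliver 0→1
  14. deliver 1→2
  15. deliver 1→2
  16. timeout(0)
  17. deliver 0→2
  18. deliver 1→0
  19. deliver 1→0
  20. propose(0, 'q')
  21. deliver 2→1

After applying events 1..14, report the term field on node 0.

[1] timeout(0) → N0(cand t1 [-])
[2] deliver 0→1 → N1(foll t1 [-])
[3] deliver 1→0 → N0(lead t1 [-])
[4] propose(0,'y') → N0(lead t1 [y])
[5] deliver 0→1 → N1(foll t1 [y])
[6] deliver 1→0 → ∅
[7] deliver 0→2 → N2(foll t1 [-])
[8] deliver 2→0 → ∅
[9] timeout(1) → N1(cand t2 [y])
[10] deliver 1→0 → N0(foll t2 [y])
[11] deliver 0→1 → N1(lead t2 [y])
[12] deliver 2→0 → ∅
[13] deliver 0→1 → ∅
[14] deliver 1→2 → N2(foll t2 [-])

2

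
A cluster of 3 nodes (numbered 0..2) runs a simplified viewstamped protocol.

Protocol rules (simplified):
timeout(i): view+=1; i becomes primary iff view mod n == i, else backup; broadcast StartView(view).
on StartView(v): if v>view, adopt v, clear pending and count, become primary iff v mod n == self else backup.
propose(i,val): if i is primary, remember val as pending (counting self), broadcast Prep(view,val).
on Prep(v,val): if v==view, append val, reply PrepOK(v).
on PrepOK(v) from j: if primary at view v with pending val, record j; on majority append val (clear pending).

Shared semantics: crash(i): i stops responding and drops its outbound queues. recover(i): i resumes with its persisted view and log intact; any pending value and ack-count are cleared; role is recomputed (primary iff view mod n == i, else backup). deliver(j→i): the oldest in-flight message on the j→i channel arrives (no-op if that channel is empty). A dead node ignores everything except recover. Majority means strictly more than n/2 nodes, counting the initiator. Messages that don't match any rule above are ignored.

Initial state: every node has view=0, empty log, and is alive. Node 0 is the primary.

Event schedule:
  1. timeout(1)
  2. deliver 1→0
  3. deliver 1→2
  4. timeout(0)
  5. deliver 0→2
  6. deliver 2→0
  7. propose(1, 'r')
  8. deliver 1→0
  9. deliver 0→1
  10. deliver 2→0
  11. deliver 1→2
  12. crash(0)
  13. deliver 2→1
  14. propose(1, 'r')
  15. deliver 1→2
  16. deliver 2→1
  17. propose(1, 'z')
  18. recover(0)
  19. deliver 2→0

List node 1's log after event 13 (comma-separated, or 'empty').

empty

[1] timeout(1) → N1(prim v1 [-])
[2] deliver 1→0 → N0(back v1 [-])
[3] deliver 1→2 → N2(back v1 [-])
[4] timeout(0) → N0(back v2 [-])
[5] deliver 0→2 → N2(prim v2 [-])
[6] deliver 2→0 → ∅
[7] propose(1,'r') → ∅
[8] deliver 1→0 → ∅
[9] deliver 0→1 → N1(back v2 [-])
[10] deliver 2→0 → ∅
[11] deliver 1→2 → ∅
[12] crash(0) → N0(✗back v2 [-])
[13] deliver 2→1 → ∅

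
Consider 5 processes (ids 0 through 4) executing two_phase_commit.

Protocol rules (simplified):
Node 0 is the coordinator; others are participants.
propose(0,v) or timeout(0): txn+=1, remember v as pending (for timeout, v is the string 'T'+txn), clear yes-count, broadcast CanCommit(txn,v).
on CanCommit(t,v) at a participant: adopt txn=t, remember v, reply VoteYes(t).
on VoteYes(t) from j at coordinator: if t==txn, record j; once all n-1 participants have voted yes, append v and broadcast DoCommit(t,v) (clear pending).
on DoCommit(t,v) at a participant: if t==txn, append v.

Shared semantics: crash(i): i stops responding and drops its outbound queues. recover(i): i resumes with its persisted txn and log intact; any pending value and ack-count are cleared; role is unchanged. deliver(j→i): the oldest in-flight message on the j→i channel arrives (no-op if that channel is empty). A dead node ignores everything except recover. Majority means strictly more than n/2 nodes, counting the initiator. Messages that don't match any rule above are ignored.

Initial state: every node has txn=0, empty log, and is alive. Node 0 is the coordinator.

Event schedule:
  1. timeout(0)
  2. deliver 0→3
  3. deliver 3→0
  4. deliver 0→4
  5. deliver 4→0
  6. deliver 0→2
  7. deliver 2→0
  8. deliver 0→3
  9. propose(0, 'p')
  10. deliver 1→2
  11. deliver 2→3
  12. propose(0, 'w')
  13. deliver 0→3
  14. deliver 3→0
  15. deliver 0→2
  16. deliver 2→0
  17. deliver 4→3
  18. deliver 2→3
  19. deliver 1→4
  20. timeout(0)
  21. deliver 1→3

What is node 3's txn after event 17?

[1] timeout(0) → N0(coor t1 [-])
[2] deliver 0→3 → N3(part t1 [-])
[3] deliver 3→0 → ∅
[4] deliver 0→4 → N4(part t1 [-])
[5] deliver 4→0 → ∅
[6] deliver 0→2 → N2(part t1 [-])
[7] deliver 2→0 → ∅
[8] deliver 0→3 → ∅
[9] propose(0,'p') → N0(coor t2 [-])
[10] deliver 1→2 → ∅
[11] deliver 2→3 → ∅
[12] propose(0,'w') → N0(coor t3 [-])
[13] deliver 0→3 → N3(part t2 [-])
[14] deliver 3→0 → ∅
[15] deliver 0→2 → N2(part t2 [-])
[16] deliver 2→0 → ∅
[17] deliver 4→3 → ∅

2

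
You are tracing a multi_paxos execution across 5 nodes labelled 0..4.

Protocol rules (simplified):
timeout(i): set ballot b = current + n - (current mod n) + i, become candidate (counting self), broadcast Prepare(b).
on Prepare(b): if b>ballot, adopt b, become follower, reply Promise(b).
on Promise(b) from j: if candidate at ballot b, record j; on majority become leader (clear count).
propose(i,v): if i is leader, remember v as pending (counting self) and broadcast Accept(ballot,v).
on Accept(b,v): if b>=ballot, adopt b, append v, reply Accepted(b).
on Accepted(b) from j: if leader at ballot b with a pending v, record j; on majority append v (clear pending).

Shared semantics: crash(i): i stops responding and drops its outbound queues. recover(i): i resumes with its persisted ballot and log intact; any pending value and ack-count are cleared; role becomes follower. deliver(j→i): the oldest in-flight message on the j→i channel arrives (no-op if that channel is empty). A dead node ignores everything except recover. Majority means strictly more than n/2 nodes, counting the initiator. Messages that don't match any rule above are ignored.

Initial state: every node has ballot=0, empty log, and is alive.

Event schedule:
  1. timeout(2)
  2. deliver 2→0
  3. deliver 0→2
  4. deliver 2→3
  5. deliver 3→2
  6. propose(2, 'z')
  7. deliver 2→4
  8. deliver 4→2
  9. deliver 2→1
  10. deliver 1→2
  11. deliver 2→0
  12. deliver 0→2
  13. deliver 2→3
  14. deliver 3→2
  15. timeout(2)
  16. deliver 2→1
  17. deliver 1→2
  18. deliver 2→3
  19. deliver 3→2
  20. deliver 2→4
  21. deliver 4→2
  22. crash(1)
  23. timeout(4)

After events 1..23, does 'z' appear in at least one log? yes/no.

e1 timeout(2): 2[cand,b=7,-]
e2 deliver 2→0: 0[foll,b=7,-]
e3 deliver 0→2: ·
e4 deliver 2→3: 3[foll,b=7,-]
e5 deliver 3→2: 2[lead,b=7,-]
e6 propose(2,'z'): ·
e7 deliver 2→4: 4[foll,b=7,-]
e8 deliver 4→2: ·
e9 deliver 2→1: 1[foll,b=7,-]
e10 deliver 1→2: ·
e11 deliver 2→0: 0[foll,b=7,z]
e12 deliver 0→2: ·
e13 deliver 2→3: 3[foll,b=7,z]
e14 deliver 3→2: 2[lead,b=7,z]
e15 timeout(2): 2[cand,b=12,z]
e16 deliver 2→1: 1[foll,b=7,z]
e17 deliver 1→2: ·
e18 deliver 2→3: 3[foll,b=12,z]
e19 deliver 3→2: ·
e20 deliver 2→4: 4[foll,b=7,z]
e21 deliver 4→2: ·
e22 crash(1): 1[✗foll,b=7,z]
e23 timeout(4): 4[cand,b=14,z]

yes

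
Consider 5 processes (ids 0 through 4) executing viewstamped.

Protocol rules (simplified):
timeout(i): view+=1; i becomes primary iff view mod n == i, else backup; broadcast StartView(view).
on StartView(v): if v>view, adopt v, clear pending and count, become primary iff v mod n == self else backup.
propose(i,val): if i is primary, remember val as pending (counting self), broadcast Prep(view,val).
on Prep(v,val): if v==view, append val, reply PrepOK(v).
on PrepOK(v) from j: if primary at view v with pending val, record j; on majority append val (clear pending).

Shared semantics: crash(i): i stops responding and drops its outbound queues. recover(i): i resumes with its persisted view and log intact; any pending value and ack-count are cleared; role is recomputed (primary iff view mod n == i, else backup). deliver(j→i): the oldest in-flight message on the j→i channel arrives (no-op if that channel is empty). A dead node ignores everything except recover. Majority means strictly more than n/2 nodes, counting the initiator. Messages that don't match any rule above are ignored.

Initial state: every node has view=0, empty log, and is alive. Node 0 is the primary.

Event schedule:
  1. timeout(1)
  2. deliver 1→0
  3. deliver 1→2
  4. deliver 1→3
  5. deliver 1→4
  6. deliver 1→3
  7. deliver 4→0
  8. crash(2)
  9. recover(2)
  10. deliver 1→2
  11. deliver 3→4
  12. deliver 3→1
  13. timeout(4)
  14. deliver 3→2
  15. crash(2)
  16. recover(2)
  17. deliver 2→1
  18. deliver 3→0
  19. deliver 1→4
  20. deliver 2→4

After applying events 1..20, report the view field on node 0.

step 1 timeout(1): 1={prim,v=1,log=-}
step 2 deliver 1→0: 0={back,v=1,log=-}
step 3 deliver 1→2: 2={back,v=1,log=-}
step 4 deliver 1→3: 3={back,v=1,log=-}
step 5 deliver 1→4: 4={back,v=1,log=-}
step 6 deliver 1→3: —
step 7 deliver 4→0: —
step 8 crash(2): 2={✗back,v=1,log=-}
step 9 recover(2): 2={back,v=1,log=-}
step 10 deliver 1→2: —
step 11 deliver 3→4: —
step 12 deliver 3→1: —
step 13 timeout(4): 4={back,v=2,log=-}
step 14 deliver 3→2: —
step 15 crash(2): 2={✗back,v=1,log=-}
step 16 recover(2): 2={back,v=1,log=-}
step 17 deliver 2→1: —
step 18 deliver 3→0: —
step 19 deliver 1→4: —
step 20 deliver 2→4: —

1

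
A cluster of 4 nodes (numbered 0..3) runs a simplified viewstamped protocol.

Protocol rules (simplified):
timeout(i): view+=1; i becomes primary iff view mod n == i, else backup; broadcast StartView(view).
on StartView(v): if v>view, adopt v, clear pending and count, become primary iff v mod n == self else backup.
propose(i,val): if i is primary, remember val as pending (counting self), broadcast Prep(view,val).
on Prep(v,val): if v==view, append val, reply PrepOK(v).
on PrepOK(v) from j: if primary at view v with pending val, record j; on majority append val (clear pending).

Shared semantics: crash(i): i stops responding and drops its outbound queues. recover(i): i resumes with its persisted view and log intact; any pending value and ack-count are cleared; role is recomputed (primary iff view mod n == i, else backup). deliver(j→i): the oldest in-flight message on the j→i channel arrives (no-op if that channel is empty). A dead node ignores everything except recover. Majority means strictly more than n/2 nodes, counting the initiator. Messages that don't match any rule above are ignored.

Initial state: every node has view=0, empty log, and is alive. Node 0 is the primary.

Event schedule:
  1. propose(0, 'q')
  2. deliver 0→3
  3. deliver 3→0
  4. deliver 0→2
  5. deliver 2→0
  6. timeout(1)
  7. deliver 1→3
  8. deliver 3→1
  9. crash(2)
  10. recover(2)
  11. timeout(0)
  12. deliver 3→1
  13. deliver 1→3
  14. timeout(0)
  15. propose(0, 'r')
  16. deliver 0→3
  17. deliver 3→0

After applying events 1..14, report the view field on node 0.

after 1 — propose(0,'q'): ·
after 2 — deliver 0→3: n3:back/v0/[q]
after 3 — deliver 3→0: ·
after 4 — deliver 0→2: n2:back/v0/[q]
after 5 — deliver 2→0: n0:prim/v0/[q]
after 6 — timeout(1): n1:prim/v1/[-]
after 7 — deliver 1→3: n3:back/v1/[q]
after 8 — deliver 3→1: ·
after 9 — crash(2): n2:✗back/v0/[q]
after 10 — recover(2): n2:back/v0/[q]
after 11 — timeout(0): n0:back/v1/[q]
after 12 — deliver 3→1: ·
after 13 — deliver 1→3: ·
after 14 — timeout(0): n0:back/v2/[q]

2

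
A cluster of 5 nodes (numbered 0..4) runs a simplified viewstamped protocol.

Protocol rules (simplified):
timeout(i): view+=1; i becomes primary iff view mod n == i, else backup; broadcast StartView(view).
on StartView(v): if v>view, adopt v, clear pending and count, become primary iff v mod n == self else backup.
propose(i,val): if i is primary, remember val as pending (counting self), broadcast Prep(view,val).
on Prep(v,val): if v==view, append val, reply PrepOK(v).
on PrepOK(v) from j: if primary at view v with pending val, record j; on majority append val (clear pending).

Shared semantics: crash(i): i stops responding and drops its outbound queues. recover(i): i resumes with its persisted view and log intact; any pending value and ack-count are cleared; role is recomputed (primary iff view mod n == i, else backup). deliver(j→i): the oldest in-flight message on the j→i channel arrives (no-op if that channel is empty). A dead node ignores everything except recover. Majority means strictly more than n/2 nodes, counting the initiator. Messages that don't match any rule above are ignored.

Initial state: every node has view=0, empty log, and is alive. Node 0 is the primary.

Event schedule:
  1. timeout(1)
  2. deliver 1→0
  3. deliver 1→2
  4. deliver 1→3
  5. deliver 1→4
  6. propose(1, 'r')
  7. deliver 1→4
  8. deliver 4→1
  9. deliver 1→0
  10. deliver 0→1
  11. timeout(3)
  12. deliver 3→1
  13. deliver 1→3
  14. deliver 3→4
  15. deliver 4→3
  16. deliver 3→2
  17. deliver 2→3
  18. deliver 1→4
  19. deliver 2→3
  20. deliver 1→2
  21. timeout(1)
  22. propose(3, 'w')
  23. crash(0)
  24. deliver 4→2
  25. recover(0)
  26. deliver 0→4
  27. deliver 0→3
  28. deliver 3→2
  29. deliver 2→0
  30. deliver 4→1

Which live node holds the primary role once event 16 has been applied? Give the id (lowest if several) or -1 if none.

2

1. timeout(1):  <1:prim v1 ->
2. deliver 1→0:  <0:back v1 ->
3. deliver 1→2:  <2:back v1 ->
4. deliver 1→3:  <3:back v1 ->
5. deliver 1→4:  <4:back v1 ->
6. propose(1,'r'):  nop
7. deliver 1→4:  <4:back v1 r>
8. deliver 4→1:  nop
9. deliver 1→0:  <0:back v1 r>
10. deliver 0→1:  <1:prim v1 r>
11. timeout(3):  <3:back v2 ->
12. deliver 3→1:  <1:back v2 r>
13. deliver 1→3:  nop
14. deliver 3→4:  <4:back v2 r>
15. deliver 4→3:  nop
16. deliver 3→2:  <2:prim v2 ->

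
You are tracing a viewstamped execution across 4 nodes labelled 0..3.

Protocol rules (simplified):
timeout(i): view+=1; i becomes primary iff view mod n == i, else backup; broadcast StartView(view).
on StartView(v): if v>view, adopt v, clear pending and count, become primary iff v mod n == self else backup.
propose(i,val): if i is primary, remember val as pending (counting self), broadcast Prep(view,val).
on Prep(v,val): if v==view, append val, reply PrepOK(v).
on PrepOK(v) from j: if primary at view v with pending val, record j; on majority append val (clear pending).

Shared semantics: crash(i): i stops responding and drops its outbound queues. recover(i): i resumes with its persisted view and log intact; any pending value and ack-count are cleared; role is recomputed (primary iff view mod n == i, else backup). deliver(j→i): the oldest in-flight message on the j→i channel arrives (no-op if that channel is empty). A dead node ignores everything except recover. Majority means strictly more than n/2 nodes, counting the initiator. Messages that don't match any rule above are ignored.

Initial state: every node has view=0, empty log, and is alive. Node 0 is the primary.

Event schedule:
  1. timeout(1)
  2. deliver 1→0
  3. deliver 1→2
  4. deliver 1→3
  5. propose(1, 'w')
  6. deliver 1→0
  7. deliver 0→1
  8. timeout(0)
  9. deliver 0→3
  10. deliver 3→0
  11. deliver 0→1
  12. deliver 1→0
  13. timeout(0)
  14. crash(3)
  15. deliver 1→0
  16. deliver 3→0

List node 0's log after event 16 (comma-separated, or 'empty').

w

e1 timeout(1): 1[prim,v=1,-]
e2 deliver 1→0: 0[back,v=1,-]
e3 deliver 1→2: 2[back,v=1,-]
e4 deliver 1→3: 3[back,v=1,-]
e5 propose(1,'w'): ·
e6 deliver 1→0: 0[back,v=1,w]
e7 deliver 0→1: ·
e8 timeout(0): 0[back,v=2,w]
e9 deliver 0→3: 3[back,v=2,-]
e10 deliver 3→0: ·
e11 deliver 0→1: 1[back,v=2,-]
e12 deliver 1→0: ·
e13 timeout(0): 0[back,v=3,w]
e14 crash(3): 3[✗back,v=2,-]
e15 deliver 1→0: ·
e16 deliver 3→0: ·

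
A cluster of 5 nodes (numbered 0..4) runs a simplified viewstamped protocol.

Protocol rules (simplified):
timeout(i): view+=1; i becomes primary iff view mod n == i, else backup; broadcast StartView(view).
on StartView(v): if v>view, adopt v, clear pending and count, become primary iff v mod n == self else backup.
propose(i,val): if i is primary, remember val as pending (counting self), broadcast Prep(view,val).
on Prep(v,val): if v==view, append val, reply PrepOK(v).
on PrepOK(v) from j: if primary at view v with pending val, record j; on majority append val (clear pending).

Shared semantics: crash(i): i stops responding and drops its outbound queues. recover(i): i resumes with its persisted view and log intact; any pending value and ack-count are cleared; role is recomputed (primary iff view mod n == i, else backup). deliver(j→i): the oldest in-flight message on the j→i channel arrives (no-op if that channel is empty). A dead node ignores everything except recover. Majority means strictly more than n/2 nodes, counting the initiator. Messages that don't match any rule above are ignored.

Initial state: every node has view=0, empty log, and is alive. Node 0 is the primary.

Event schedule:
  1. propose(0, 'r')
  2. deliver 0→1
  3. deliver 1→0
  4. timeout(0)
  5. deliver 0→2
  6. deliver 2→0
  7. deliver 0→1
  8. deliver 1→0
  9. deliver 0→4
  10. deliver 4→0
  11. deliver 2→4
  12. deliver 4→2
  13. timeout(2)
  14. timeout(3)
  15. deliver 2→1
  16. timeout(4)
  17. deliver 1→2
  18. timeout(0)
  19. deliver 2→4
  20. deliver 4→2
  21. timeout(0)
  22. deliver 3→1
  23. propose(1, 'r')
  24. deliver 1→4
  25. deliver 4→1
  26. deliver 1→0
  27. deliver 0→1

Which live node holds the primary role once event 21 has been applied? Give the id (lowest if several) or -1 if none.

after 1 — propose(0,'r'): ·
after 2 — deliver 0→1: n1:back/v0/[r]
after 3 — deliver 1→0: ·
after 4 — timeout(0): n0:back/v1/[-]
after 5 — deliver 0→2: n2:back/v0/[r]
after 6 — deliver 2→0: ·
after 7 — deliver 0→1: n1:prim/v1/[r]
after 8 — deliver 1→0: ·
after 9 — deliver 0→4: n4:back/v0/[r]
after 10 — deliver 4→0: ·
after 11 — deliver 2→4: ·
after 12 — deliver 4→2: ·
after 13 — timeout(2): n2:back/v1/[r]
after 14 — timeout(3): n3:back/v1/[-]
after 15 — deliver 2→1: ·
after 16 — timeout(4): n4:back/v1/[r]
after 17 — deliver 1→2: ·
after 18 — timeout(0): n0:back/v2/[-]
after 19 — deliver 2→4: ·
after 20 — deliver 4→2: ·
after 21 — timeout(0): n0:back/v3/[-]

1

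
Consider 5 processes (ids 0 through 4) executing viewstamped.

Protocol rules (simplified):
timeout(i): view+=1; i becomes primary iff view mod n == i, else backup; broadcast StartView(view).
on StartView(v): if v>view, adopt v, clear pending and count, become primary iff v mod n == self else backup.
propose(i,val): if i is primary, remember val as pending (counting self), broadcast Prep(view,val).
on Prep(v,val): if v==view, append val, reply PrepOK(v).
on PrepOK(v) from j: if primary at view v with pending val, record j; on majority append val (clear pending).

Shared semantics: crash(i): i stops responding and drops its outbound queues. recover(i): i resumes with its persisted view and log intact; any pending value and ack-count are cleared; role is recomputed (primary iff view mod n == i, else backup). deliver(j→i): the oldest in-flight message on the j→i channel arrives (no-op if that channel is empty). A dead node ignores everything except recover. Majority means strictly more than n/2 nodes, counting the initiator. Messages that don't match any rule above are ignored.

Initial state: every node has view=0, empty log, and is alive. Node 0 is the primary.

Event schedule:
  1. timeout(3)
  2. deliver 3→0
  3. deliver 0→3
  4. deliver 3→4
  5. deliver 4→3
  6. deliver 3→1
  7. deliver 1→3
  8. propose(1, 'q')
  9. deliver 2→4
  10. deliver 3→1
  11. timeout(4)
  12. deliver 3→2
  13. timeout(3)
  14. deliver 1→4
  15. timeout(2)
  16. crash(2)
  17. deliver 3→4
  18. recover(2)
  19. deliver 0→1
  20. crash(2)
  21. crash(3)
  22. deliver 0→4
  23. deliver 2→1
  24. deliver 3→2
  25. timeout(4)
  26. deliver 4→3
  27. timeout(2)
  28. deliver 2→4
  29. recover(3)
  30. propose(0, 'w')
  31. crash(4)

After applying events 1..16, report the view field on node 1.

1

[1] timeout(3) → N3(back v1 [-])
[2] deliver 3→0 → N0(back v1 [-])
[3] deliver 0→3 → ∅
[4] deliver 3→4 → N4(back v1 [-])
[5] deliver 4→3 → ∅
[6] deliver 3→1 → N1(prim v1 [-])
[7] deliver 1→3 → ∅
[8] propose(1,'q') → ∅
[9] deliver 2→4 → ∅
[10] deliver 3→1 → ∅
[11] timeout(4) → N4(back v2 [-])
[12] deliver 3→2 → N2(back v1 [-])
[13] timeout(3) → N3(back v2 [-])
[14] deliver 1→4 → ∅
[15] timeout(2) → N2(prim v2 [-])
[16] crash(2) → N2(✗prim v2 [-])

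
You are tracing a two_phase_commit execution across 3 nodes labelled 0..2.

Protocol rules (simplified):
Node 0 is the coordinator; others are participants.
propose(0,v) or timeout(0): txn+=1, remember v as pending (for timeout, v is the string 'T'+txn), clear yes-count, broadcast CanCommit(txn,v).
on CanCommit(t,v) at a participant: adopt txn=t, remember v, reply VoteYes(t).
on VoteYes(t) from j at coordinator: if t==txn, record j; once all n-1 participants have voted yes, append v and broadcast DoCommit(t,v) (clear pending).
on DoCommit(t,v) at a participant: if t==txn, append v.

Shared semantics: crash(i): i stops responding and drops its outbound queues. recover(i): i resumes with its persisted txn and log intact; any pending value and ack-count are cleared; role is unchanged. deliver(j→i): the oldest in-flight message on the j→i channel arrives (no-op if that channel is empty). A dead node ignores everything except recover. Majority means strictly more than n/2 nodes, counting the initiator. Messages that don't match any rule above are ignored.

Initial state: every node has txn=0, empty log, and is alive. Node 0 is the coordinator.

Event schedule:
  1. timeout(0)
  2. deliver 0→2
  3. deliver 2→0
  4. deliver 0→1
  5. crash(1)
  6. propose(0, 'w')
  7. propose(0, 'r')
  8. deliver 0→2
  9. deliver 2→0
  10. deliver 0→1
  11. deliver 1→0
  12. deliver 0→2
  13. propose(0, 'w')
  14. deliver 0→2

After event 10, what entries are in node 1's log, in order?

empty

[1] timeout(0) → N0(coor t1 [-])
[2] deliver 0→2 → N2(part t1 [-])
[3] deliver 2→0 → ∅
[4] deliver 0→1 → N1(part t1 [-])
[5] crash(1) → N1(✗part t1 [-])
[6] propose(0,'w') → N0(coor t2 [-])
[7] propose(0,'r') → N0(coor t3 [-])
[8] deliver 0→2 → N2(part t2 [-])
[9] deliver 2→0 → ∅
[10] deliver 0→1 → ∅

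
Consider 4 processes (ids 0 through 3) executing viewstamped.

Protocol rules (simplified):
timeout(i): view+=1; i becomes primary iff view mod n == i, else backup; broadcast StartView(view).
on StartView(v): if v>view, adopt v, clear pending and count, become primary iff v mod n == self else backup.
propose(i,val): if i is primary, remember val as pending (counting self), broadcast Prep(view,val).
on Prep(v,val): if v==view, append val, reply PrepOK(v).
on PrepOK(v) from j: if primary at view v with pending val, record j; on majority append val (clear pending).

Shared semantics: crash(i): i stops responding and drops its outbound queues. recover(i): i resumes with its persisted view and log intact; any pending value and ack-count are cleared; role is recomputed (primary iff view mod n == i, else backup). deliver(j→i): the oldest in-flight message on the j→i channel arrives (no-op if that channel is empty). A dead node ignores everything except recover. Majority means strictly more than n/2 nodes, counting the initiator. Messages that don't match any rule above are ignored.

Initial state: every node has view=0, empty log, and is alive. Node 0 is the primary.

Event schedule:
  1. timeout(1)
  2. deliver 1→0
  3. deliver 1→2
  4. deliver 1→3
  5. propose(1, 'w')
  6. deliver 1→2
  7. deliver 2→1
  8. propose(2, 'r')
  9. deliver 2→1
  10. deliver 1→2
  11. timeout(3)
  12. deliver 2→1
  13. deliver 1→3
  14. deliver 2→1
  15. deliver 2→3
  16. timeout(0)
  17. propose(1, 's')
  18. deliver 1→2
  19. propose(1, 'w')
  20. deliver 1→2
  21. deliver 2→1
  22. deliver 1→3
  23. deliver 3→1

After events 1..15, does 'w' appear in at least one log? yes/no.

yes

1. timeout(1):  <1:prim v1 ->
2. deliver 1→0:  <0:back v1 ->
3. deliver 1→2:  <2:back v1 ->
4. deliver 1→3:  <3:back v1 ->
5. propose(1,'w'):  nop
6. deliver 1→2:  <2:back v1 w>
7. deliver 2→1:  nop
8. propose(2,'r'):  nop
9. deliver 2→1:  nop
10. deliver 1→2:  nop
11. timeout(3):  <3:back v2 ->
12. deliver 2→1:  nop
13. deliver 1→3:  nop
14. deliver 2→1:  nop
15. deliver 2→3:  nop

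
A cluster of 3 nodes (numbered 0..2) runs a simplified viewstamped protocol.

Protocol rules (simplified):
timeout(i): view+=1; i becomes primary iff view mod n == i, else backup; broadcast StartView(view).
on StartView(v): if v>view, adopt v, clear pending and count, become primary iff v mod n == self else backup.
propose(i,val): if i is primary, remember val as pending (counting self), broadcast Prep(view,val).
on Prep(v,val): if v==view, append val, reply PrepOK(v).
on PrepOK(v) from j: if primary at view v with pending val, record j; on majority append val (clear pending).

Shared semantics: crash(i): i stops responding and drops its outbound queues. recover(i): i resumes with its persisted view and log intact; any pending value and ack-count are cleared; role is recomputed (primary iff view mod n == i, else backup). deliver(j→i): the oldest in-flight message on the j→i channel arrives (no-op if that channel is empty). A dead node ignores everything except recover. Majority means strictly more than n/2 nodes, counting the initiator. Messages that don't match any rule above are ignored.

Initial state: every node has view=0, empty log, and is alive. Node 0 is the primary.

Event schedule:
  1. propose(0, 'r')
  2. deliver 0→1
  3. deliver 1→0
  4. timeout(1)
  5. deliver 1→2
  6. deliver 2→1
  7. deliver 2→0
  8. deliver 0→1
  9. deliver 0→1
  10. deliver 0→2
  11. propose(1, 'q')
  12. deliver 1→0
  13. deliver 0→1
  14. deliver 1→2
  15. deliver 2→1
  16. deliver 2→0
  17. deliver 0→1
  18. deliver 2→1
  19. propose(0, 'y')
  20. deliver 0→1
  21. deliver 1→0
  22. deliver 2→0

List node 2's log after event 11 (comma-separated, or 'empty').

empty

e1 propose(0,'r'): ·
e2 deliver 0→1: 1[back,v=0,r]
e3 deliver 1→0: 0[prim,v=0,r]
e4 timeout(1): 1[prim,v=1,r]
e5 deliver 1→2: 2[back,v=1,-]
e6 deliver 2→1: ·
e7 deliver 2→0: ·
e8 deliver 0→1: ·
e9 deliver 0→1: ·
e10 deliver 0→2: ·
e11 propose(1,'q'): ·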